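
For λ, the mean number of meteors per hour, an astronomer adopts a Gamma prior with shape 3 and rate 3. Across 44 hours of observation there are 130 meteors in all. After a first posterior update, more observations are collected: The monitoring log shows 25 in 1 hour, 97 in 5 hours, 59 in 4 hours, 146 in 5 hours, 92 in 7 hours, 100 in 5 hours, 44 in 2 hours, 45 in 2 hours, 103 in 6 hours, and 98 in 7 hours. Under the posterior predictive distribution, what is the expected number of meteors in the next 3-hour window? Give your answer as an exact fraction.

Total count 130 over total exposure 44 hours.
After the first batch: Gamma(3 + 130, 3 + 44) = Gamma(133, 47).
Total count: 25 + 97 + 59 + 146 + 92 + 100 + 44 + 45 + 103 + 98 = 809.
Total exposure: 1 + 5 + 4 + 5 + 7 + 5 + 2 + 2 + 6 + 7 = 44 hours.
After the second batch: Gamma(133 + 809, 47 + 44) = Gamma(942, 91).
Predictive mean over a 3-hour window = T·E[λ|data] = 3·942/91 = 2826/91.

2826/91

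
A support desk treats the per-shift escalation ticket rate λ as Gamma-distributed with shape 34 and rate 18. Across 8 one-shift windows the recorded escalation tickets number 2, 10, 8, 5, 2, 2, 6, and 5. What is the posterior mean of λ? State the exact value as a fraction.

Total count: 2 + 10 + 8 + 5 + 2 + 2 + 6 + 5 = 40.
Total exposure: 8 shifts.
By Gamma–Poisson conjugacy, the posterior is Gamma(α + Σx, β + Σt) = Gamma(34 + 40, 18 + 8) = Gamma(74, 26).
Posterior mean = α'/β' = 74/26 = 37/13.

37/13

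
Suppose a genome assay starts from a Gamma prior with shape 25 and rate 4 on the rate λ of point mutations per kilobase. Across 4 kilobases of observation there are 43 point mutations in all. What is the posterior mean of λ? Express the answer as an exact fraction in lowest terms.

Total count 43 over total exposure 4 kilobases.
Gamma(α, β) with Poisson data over total exposure Σt gives posterior Gamma(α+Σx, β+Σt) = Gamma(68, 8).
Posterior mean = α'/β' = 68/8 = 17/2.

17/2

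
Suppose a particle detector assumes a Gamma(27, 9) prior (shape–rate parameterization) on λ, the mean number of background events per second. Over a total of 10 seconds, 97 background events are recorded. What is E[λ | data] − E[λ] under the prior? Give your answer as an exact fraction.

67/19

Total count 97 over total exposure 10 seconds.
By Gamma–Poisson conjugacy, the posterior is Gamma(α + Σx, β + Σt) = Gamma(27 + 97, 9 + 10) = Gamma(124, 19).
Posterior mean = 124/19 = 124/19; prior mean = 27/9 = 3. Difference = 124/19 − 3 = 67/19.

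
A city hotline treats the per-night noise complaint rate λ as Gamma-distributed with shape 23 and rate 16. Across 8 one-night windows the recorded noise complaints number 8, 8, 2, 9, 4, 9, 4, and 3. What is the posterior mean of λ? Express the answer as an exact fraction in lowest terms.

Total count: 8 + 8 + 2 + 9 + 4 + 9 + 4 + 3 = 47.
Total exposure: 8 nights.
By Gamma–Poisson conjugacy, the posterior is Gamma(α + Σx, β + Σt) = Gamma(23 + 47, 16 + 8) = Gamma(70, 24).
Posterior mean = α'/β' = 70/24 = 35/12.

35/12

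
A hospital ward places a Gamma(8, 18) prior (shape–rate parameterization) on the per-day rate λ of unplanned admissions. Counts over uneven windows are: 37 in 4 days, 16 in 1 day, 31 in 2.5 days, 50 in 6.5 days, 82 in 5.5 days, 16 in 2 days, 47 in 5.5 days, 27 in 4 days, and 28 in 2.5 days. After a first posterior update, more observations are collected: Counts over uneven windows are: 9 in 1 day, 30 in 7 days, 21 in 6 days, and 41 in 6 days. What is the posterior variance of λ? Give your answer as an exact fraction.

1772/20449

Total count: 37 + 16 + 31 + 50 + 82 + 16 + 47 + 27 + 28 = 334.
Total exposure: 4 + 1 + 2.5 + 6.5 + 5.5 + 2 + 5.5 + 4 + 2.5 = 33.5 days.
After the first batch: Gamma(8 + 334, 18 + 33.5) = Gamma(342, 103/2).
Total count: 9 + 30 + 21 + 41 = 101.
Total exposure: 1 + 7 + 6 + 6 = 20 days.
After the second batch: Gamma(342 + 101, 103/2 + 20) = Gamma(443, 143/2).
Posterior variance = α'/β'² = 443/(20449/4) = 1772/20449.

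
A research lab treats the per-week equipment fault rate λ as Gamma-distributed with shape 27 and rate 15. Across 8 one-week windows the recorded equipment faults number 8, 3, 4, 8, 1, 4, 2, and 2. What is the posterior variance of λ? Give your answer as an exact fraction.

Total count: 8 + 3 + 4 + 8 + 1 + 4 + 2 + 2 = 32.
Total exposure: 8 weeks.
By Gamma–Poisson conjugacy, the posterior is Gamma(α + Σx, β + Σt) = Gamma(27 + 32, 15 + 8) = Gamma(59, 23).
Posterior variance = α'/β'² = 59/529.

59/529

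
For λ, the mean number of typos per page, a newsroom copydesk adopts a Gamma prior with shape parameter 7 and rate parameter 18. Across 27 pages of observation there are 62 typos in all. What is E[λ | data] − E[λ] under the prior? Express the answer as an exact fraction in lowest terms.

103/90

Total count 62 over total exposure 27 pages.
Posterior: α' = 7 + 62 = 69, β' = 18 + 27 = 45.
Posterior mean = 69/45 = 23/15; prior mean = 7/18 = 7/18. Difference = 23/15 − 7/18 = 103/90.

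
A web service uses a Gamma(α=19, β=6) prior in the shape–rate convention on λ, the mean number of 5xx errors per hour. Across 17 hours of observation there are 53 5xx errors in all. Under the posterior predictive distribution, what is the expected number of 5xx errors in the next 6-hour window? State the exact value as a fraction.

Total count 53 over total exposure 17 hours.
Gamma(α, β) with Poisson data over total exposure Σt gives posterior Gamma(α+Σx, β+Σt) = Gamma(72, 23).
Predictive mean over a 6-hour window = T·E[λ|data] = 6·72/23 = 432/23.

432/23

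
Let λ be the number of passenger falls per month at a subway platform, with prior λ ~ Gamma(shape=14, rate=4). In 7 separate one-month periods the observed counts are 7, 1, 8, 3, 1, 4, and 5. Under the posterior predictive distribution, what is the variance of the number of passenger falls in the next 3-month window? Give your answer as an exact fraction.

1806/121

Total count: 7 + 1 + 8 + 3 + 1 + 4 + 5 = 29.
Total exposure: 7 months.
By Gamma–Poisson conjugacy, the posterior is Gamma(α + Σx, β + Σt) = Gamma(14 + 29, 4 + 7) = Gamma(43, 11).
The posterior predictive for a window of length T is Negative Binomial with variance T·α'·(β'+T)/β'² = 3·43·14/121 = 1806/121.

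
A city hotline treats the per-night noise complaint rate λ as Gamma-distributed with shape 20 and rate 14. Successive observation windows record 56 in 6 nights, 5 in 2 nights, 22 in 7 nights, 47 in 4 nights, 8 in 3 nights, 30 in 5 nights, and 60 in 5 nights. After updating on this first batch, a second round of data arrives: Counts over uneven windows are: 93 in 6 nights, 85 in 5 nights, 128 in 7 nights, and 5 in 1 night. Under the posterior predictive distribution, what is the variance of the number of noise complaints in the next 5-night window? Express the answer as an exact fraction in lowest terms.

Total count: 56 + 5 + 22 + 47 + 8 + 30 + 60 = 228.
Total exposure: 6 + 2 + 7 + 4 + 3 + 5 + 5 = 32 nights.
After the first batch: Gamma(20 + 228, 14 + 32) = Gamma(248, 46).
Total count: 93 + 85 + 128 + 5 = 311.
Total exposure: 6 + 5 + 7 + 1 = 19 nights.
After the second batch: Gamma(248 + 311, 46 + 19) = Gamma(559, 65).
The posterior predictive for a window of length T is Negative Binomial with variance T·α'·(β'+T)/β'² = 5·559·70/4225 = 602/13.

602/13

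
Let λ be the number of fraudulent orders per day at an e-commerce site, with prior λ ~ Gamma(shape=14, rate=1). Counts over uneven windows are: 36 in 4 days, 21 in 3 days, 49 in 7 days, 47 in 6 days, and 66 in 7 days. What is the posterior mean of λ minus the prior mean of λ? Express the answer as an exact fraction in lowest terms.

-159/28

Total count: 36 + 21 + 49 + 47 + 66 = 219.
Total exposure: 4 + 3 + 7 + 6 + 7 = 27 days.
Conjugate update: add total count to the shape and total exposure to the rate, giving Gamma(233, 28).
Posterior mean = 233/28 = 233/28; prior mean = 14/1 = 14. Difference = 233/28 − 14 = -159/28.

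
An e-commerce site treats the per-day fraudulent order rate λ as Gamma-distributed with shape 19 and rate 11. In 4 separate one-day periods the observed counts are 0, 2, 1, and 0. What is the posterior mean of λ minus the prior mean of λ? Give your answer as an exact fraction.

Total count: 0 + 2 + 1 + 0 = 3.
Total exposure: 4 days.
Conjugate update: add total count to the shape and total exposure to the rate, giving Gamma(22, 15).
Posterior mean = 22/15 = 22/15; prior mean = 19/11 = 19/11. Difference = 22/15 − 19/11 = -43/165.

-43/165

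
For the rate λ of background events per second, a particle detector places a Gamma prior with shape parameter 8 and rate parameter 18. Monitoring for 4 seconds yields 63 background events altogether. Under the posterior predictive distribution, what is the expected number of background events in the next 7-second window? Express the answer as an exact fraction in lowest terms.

Total count 63 over total exposure 4 seconds.
Conjugate update: add total count to the shape and total exposure to the rate, giving Gamma(71, 22).
Predictive mean over a 7-second window = T·E[λ|data] = 7·71/22 = 497/22.

497/22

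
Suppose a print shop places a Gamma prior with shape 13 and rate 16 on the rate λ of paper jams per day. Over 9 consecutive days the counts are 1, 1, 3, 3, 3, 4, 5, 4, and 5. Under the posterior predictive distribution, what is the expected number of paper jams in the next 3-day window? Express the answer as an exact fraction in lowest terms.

Total count: 1 + 1 + 3 + 3 + 3 + 4 + 5 + 4 + 5 = 29.
Total exposure: 9 days.
By Gamma–Poisson conjugacy, the posterior is Gamma(α + Σx, β + Σt) = Gamma(13 + 29, 16 + 9) = Gamma(42, 25).
Predictive mean over a 3-day window = T·E[λ|data] = 3·42/25 = 126/25.

126/25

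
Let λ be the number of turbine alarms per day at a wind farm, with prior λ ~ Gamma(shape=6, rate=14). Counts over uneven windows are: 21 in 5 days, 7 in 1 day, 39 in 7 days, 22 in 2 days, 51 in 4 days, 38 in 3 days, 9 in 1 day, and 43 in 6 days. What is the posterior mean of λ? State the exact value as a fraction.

Total count: 21 + 7 + 39 + 22 + 51 + 38 + 9 + 43 = 230.
Total exposure: 5 + 1 + 7 + 2 + 4 + 3 + 1 + 6 = 29 days.
Conjugate update: add total count to the shape and total exposure to the rate, giving Gamma(236, 43).
Posterior mean = α'/β' = 236/43.

236/43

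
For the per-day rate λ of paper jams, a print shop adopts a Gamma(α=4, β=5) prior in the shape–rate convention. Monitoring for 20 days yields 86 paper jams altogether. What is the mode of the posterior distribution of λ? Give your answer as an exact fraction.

89/25

Total count 86 over total exposure 20 days.
Posterior: α' = 4 + 86 = 90, β' = 5 + 20 = 25.
Posterior mode = (α'−1)/β' = 89/25.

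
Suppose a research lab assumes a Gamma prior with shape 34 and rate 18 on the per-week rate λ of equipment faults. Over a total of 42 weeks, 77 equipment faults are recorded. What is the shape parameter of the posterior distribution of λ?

111

Total count 77 over total exposure 42 weeks.
The Gamma prior is conjugate for the Poisson rate, so λ | data ~ Gamma(34+77, 18+42) = Gamma(111, 60).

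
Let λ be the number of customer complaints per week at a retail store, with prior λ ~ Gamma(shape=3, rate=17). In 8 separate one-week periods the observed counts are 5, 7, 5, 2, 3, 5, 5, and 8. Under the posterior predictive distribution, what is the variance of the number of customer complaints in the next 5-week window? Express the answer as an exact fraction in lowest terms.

258/25

Total count: 5 + 7 + 5 + 2 + 3 + 5 + 5 + 8 = 40.
Total exposure: 8 weeks.
By Gamma–Poisson conjugacy, the posterior is Gamma(α + Σx, β + Σt) = Gamma(3 + 40, 17 + 8) = Gamma(43, 25).
The posterior predictive for a window of length T is Negative Binomial with variance T·α'·(β'+T)/β'² = 5·43·30/625 = 258/25.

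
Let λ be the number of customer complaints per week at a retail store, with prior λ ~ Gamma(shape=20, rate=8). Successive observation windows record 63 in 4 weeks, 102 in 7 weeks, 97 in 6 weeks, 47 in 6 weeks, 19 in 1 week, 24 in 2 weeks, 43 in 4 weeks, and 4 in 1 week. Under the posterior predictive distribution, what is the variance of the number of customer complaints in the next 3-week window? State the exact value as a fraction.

5866/169

Total count: 63 + 102 + 97 + 47 + 19 + 24 + 43 + 4 = 399.
Total exposure: 4 + 7 + 6 + 6 + 1 + 2 + 4 + 1 = 31 weeks.
Conjugate update: add total count to the shape and total exposure to the rate, giving Gamma(419, 39).
The posterior predictive for a window of length T is Negative Binomial with variance T·α'·(β'+T)/β'² = 3·419·42/1521 = 5866/169.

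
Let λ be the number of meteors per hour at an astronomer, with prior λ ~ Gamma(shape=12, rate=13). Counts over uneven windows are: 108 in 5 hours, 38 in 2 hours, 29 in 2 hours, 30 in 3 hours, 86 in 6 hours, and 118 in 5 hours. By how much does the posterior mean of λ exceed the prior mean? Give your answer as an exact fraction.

5041/468

Total count: 108 + 38 + 29 + 30 + 86 + 118 = 409.
Total exposure: 5 + 2 + 2 + 3 + 6 + 5 = 23 hours.
By Gamma–Poisson conjugacy, the posterior is Gamma(α + Σx, β + Σt) = Gamma(12 + 409, 13 + 23) = Gamma(421, 36).
Posterior mean = 421/36 = 421/36; prior mean = 12/13 = 12/13. Difference = 421/36 − 12/13 = 5041/468.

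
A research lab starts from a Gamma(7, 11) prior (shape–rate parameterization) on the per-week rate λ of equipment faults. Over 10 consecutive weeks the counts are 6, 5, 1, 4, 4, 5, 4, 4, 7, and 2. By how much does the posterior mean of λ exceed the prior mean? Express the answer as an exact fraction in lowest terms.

Total count: 6 + 5 + 1 + 4 + 4 + 5 + 4 + 4 + 7 + 2 = 42.
Total exposure: 10 weeks.
Gamma(α, β) with Poisson data over total exposure Σt gives posterior Gamma(α+Σx, β+Σt) = Gamma(49, 21).
Posterior mean = 49/21 = 7/3; prior mean = 7/11 = 7/11. Difference = 7/3 − 7/11 = 56/33.

56/33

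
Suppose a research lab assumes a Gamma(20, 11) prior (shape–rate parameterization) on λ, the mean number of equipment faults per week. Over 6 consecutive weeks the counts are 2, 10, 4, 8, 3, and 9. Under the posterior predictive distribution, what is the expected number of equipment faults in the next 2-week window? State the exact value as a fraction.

Total count: 2 + 10 + 4 + 8 + 3 + 9 = 36.
Total exposure: 6 weeks.
Gamma(α, β) with Poisson data over total exposure Σt gives posterior Gamma(α+Σx, β+Σt) = Gamma(56, 17).
Predictive mean over a 2-week window = T·E[λ|data] = 2·56/17 = 112/17.

112/17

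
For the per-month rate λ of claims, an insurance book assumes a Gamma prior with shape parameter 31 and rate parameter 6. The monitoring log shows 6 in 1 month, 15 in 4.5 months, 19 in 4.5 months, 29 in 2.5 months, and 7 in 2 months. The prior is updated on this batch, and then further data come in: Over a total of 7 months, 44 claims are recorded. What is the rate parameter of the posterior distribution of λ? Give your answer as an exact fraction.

Total count: 6 + 15 + 19 + 29 + 7 = 76.
Total exposure: 1 + 4.5 + 4.5 + 2.5 + 2 = 14.5 months.
After the first batch: Gamma(31 + 76, 6 + 14.5) = Gamma(107, 41/2).
Total count 44 over total exposure 7 months.
After the second batch: Gamma(107 + 44, 41/2 + 7) = Gamma(151, 55/2).

55/2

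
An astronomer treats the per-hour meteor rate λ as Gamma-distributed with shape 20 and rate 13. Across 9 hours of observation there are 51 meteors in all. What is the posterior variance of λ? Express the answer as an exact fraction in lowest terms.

71/484

Total count 51 over total exposure 9 hours.
By Gamma–Poisson conjugacy, the posterior is Gamma(α + Σx, β + Σt) = Gamma(20 + 51, 13 + 9) = Gamma(71, 22).
Posterior variance = α'/β'² = 71/484.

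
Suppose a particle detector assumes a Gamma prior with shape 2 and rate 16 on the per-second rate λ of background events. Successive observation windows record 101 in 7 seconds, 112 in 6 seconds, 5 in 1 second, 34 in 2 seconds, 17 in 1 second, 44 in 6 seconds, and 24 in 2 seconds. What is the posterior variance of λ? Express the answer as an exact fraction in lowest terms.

Total count: 101 + 112 + 5 + 34 + 17 + 44 + 24 = 337.
Total exposure: 7 + 6 + 1 + 2 + 1 + 6 + 2 = 25 seconds.
The Gamma prior is conjugate for the Poisson rate, so λ | data ~ Gamma(2+337, 16+25) = Gamma(339, 41).
Posterior variance = α'/β'² = 339/1681.

339/1681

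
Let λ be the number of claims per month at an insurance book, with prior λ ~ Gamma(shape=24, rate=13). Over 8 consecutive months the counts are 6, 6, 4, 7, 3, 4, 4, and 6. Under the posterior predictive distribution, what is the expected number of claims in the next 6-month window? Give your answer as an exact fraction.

128/7

Total count: 6 + 6 + 4 + 7 + 3 + 4 + 4 + 6 = 40.
Total exposure: 8 months.
Conjugate update: add total count to the shape and total exposure to the rate, giving Gamma(64, 21).
Predictive mean over a 6-month window = T·E[λ|data] = 6·64/21 = 128/7.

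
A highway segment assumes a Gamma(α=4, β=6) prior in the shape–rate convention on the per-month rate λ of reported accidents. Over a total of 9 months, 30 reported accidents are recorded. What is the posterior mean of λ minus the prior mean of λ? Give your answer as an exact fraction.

8/5

Total count 30 over total exposure 9 months.
Conjugate update: add total count to the shape and total exposure to the rate, giving Gamma(34, 15).
Posterior mean = 34/15 = 34/15; prior mean = 4/6 = 2/3. Difference = 34/15 − 2/3 = 8/5.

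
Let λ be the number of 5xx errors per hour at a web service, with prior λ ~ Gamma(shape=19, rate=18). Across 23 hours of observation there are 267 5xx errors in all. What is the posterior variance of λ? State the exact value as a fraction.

286/1681

Total count 267 over total exposure 23 hours.
Gamma(α, β) with Poisson data over total exposure Σt gives posterior Gamma(α+Σx, β+Σt) = Gamma(286, 41).
Posterior variance = α'/β'² = 286/1681.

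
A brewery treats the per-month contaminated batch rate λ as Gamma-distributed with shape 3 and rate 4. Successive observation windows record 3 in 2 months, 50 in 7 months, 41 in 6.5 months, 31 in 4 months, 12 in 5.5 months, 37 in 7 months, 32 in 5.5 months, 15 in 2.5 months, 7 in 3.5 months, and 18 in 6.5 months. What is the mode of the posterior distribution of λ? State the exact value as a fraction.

124/27

Total count: 3 + 50 + 41 + 31 + 12 + 37 + 32 + 15 + 7 + 18 = 246.
Total exposure: 2 + 7 + 6.5 + 4 + 5.5 + 7 + 5.5 + 2.5 + 3.5 + 6.5 = 50 months.
Gamma(α, β) with Poisson data over total exposure Σt gives posterior Gamma(α+Σx, β+Σt) = Gamma(249, 54).
Posterior mode = (α'−1)/β' = 248/54 = 124/27.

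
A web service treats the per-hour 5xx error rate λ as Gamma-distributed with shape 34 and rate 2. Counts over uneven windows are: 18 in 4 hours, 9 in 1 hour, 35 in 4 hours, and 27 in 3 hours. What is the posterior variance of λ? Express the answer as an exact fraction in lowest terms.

123/196

Total count: 18 + 9 + 35 + 27 = 89.
Total exposure: 4 + 1 + 4 + 3 = 12 hours.
Gamma(α, β) with Poisson data over total exposure Σt gives posterior Gamma(α+Σx, β+Σt) = Gamma(123, 14).
Posterior variance = α'/β'² = 123/196.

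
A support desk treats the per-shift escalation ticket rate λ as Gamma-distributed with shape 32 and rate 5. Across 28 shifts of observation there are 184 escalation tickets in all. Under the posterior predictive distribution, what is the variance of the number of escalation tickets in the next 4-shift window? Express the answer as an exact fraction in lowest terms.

Total count 184 over total exposure 28 shifts.
The Gamma prior is conjugate for the Poisson rate, so λ | data ~ Gamma(32+184, 5+28) = Gamma(216, 33).
The posterior predictive for a window of length T is Negative Binomial with variance T·α'·(β'+T)/β'² = 4·216·37/1089 = 3552/121.

3552/121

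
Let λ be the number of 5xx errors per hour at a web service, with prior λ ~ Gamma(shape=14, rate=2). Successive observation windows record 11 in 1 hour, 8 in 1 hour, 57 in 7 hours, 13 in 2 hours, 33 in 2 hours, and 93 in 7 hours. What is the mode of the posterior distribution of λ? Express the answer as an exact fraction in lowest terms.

114/11

Total count: 11 + 8 + 57 + 13 + 33 + 93 = 215.
Total exposure: 1 + 1 + 7 + 2 + 2 + 7 = 20 hours.
Gamma(α, β) with Poisson data over total exposure Σt gives posterior Gamma(α+Σx, β+Σt) = Gamma(229, 22).
Posterior mode = (α'−1)/β' = 228/22 = 114/11.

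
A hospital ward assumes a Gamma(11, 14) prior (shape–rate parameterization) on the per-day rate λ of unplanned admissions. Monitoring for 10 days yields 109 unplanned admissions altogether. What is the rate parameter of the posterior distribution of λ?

24

Total count 109 over total exposure 10 days.
Conjugate update: add total count to the shape and total exposure to the rate, giving Gamma(120, 24).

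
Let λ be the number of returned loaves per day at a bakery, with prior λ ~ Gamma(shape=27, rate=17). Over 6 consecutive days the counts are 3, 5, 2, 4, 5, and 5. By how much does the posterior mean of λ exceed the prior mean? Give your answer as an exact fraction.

Total count: 3 + 5 + 2 + 4 + 5 + 5 = 24.
Total exposure: 6 days.
By Gamma–Poisson conjugacy, the posterior is Gamma(α + Σx, β + Σt) = Gamma(27 + 24, 17 + 6) = Gamma(51, 23).
Posterior mean = 51/23 = 51/23; prior mean = 27/17 = 27/17. Difference = 51/23 − 27/17 = 246/391.

246/391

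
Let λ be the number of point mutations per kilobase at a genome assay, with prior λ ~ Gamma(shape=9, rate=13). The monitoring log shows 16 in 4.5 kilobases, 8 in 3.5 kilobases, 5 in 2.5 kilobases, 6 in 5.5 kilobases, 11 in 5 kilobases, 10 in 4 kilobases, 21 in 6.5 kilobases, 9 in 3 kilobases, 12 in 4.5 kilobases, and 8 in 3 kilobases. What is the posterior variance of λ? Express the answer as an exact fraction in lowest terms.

23/605

Total count: 16 + 8 + 5 + 6 + 11 + 10 + 21 + 9 + 12 + 8 = 106.
Total exposure: 4.5 + 3.5 + 2.5 + 5.5 + 5 + 4 + 6.5 + 3 + 4.5 + 3 = 42 kilobases.
The Gamma prior is conjugate for the Poisson rate, so λ | data ~ Gamma(9+106, 13+42) = Gamma(115, 55).
Posterior variance = α'/β'² = 115/3025 = 23/605.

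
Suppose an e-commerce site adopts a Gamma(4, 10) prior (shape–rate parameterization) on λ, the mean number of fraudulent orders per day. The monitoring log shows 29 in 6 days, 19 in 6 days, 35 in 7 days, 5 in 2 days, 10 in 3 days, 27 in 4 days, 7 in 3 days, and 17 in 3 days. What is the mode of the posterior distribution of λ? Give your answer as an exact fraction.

Total count: 29 + 19 + 35 + 5 + 10 + 27 + 7 + 17 = 149.
Total exposure: 6 + 6 + 7 + 2 + 3 + 4 + 3 + 3 = 34 days.
Conjugate update: add total count to the shape and total exposure to the rate, giving Gamma(153, 44).
Posterior mode = (α'−1)/β' = 152/44 = 38/11.

38/11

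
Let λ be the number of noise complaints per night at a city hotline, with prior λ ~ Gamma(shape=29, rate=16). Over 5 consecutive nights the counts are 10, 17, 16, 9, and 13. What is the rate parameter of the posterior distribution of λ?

21

Total count: 10 + 17 + 16 + 9 + 13 = 65.
Total exposure: 5 nights.
The Gamma prior is conjugate for the Poisson rate, so λ | data ~ Gamma(29+65, 16+5) = Gamma(94, 21).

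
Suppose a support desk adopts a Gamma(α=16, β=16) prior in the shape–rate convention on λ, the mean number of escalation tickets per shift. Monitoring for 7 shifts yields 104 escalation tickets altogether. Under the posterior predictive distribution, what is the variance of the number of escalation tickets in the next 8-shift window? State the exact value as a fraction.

Total count 104 over total exposure 7 shifts.
Conjugate update: add total count to the shape and total exposure to the rate, giving Gamma(120, 23).
The posterior predictive for a window of length T is Negative Binomial with variance T·α'·(β'+T)/β'² = 8·120·31/529 = 29760/529.

29760/529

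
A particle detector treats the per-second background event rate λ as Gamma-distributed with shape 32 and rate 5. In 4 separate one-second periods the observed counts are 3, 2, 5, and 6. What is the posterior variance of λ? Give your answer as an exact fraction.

Total count: 3 + 2 + 5 + 6 = 16.
Total exposure: 4 seconds.
Conjugate update: add total count to the shape and total exposure to the rate, giving Gamma(48, 9).
Posterior variance = α'/β'² = 48/81 = 16/27.

16/27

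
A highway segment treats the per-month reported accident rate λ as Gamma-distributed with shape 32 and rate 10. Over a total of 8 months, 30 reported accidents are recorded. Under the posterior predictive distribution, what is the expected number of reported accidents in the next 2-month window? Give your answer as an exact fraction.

62/9

Total count 30 over total exposure 8 months.
Posterior: α' = 32 + 30 = 62, β' = 10 + 8 = 18.
Predictive mean over a 2-month window = T·E[λ|data] = 2·62/18 = 62/9.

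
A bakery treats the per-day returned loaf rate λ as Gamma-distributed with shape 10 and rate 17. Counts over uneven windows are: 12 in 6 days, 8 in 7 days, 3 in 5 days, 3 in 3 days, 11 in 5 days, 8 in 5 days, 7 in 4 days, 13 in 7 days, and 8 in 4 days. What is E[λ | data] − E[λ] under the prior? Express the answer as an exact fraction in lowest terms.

781/1071

Total count: 12 + 8 + 3 + 3 + 11 + 8 + 7 + 13 + 8 = 73.
Total exposure: 6 + 7 + 5 + 3 + 5 + 5 + 4 + 7 + 4 = 46 days.
Conjugate update: add total count to the shape and total exposure to the rate, giving Gamma(83, 63).
Posterior mean = 83/63 = 83/63; prior mean = 10/17 = 10/17. Difference = 83/63 − 10/17 = 781/1071.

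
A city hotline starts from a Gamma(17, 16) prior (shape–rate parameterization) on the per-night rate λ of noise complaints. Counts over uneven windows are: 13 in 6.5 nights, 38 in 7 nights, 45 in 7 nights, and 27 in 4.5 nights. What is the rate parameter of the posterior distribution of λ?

Total count: 13 + 38 + 45 + 27 = 123.
Total exposure: 6.5 + 7 + 7 + 4.5 = 25 nights.
By Gamma–Poisson conjugacy, the posterior is Gamma(α + Σx, β + Σt) = Gamma(17 + 123, 16 + 25) = Gamma(140, 41).

41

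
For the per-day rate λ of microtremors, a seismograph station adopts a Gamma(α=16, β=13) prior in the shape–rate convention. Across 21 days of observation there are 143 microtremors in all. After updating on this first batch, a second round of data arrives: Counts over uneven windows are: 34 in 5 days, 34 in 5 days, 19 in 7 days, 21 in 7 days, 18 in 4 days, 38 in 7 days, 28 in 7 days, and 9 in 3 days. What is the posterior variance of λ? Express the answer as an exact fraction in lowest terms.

Total count 143 over total exposure 21 days.
After the first batch: Gamma(16 + 143, 13 + 21) = Gamma(159, 34).
Total count: 34 + 34 + 19 + 21 + 18 + 38 + 28 + 9 = 201.
Total exposure: 5 + 5 + 7 + 7 + 4 + 7 + 7 + 3 = 45 days.
After the second batch: Gamma(159 + 201, 34 + 45) = Gamma(360, 79).
Posterior variance = α'/β'² = 360/6241.

360/6241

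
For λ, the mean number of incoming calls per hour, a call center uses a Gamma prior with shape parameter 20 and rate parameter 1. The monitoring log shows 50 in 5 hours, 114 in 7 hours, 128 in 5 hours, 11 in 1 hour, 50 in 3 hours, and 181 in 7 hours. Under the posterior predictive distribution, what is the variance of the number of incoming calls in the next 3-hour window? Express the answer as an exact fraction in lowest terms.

53184/841

Total count: 50 + 114 + 128 + 11 + 50 + 181 = 534.
Total exposure: 5 + 7 + 5 + 1 + 3 + 7 = 28 hours.
The Gamma prior is conjugate for the Poisson rate, so λ | data ~ Gamma(20+534, 1+28) = Gamma(554, 29).
The posterior predictive for a window of length T is Negative Binomial with variance T·α'·(β'+T)/β'² = 3·554·32/841 = 53184/841.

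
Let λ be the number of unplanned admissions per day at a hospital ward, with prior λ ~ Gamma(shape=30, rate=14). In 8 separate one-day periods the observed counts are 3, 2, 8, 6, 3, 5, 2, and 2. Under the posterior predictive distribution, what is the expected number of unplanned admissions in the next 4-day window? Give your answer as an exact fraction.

122/11

Total count: 3 + 2 + 8 + 6 + 3 + 5 + 2 + 2 = 31.
Total exposure: 8 days.
The Gamma prior is conjugate for the Poisson rate, so λ | data ~ Gamma(30+31, 14+8) = Gamma(61, 22).
Predictive mean over a 4-day window = T·E[λ|data] = 4·61/22 = 122/11.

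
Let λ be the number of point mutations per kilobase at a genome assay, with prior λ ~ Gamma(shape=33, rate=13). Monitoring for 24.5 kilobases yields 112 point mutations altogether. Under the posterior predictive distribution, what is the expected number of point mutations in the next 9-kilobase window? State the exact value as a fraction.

Total count 112 over total exposure 24.5 kilobases.
The Gamma prior is conjugate for the Poisson rate, so λ | data ~ Gamma(33+112, 13+24.5) = Gamma(145, 75/2).
Predictive mean over a 9-kilobase window = T·E[λ|data] = 9·145/(75/2) = 174/5.

174/5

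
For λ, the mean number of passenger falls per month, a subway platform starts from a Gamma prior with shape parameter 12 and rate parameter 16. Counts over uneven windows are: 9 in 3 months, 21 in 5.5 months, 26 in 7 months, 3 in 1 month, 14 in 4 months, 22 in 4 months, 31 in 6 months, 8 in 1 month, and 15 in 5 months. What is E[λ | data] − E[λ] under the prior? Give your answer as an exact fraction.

139/60

Total count: 9 + 21 + 26 + 3 + 14 + 22 + 31 + 8 + 15 = 149.
Total exposure: 3 + 5.5 + 7 + 1 + 4 + 4 + 6 + 1 + 5 = 36.5 months.
Posterior: α' = 12 + 149 = 161, β' = 16 + 36.5 = 105/2.
Posterior mean = 161/(105/2) = 46/15; prior mean = 12/16 = 3/4. Difference = 46/15 − 3/4 = 139/60.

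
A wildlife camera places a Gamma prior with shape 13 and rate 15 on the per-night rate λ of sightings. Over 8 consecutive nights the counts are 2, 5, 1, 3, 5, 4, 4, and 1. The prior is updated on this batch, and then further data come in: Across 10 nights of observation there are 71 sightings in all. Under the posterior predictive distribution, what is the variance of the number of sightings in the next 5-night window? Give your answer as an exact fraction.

Total count: 2 + 5 + 1 + 3 + 5 + 4 + 4 + 1 = 25.
Total exposure: 8 nights.
After the first batch: Gamma(13 + 25, 15 + 8) = Gamma(38, 23).
Total count 71 over total exposure 10 nights.
After the second batch: Gamma(38 + 71, 23 + 10) = Gamma(109, 33).
The posterior predictive for a window of length T is Negative Binomial with variance T·α'·(β'+T)/β'² = 5·109·38/1089 = 20710/1089.

20710/1089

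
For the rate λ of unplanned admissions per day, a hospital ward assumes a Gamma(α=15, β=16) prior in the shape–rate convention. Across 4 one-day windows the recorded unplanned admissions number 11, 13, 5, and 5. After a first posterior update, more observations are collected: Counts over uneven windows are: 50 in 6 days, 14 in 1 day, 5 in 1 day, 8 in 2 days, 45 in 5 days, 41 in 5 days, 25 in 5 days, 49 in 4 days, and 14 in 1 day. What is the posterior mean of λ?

Total count: 11 + 13 + 5 + 5 = 34.
Total exposure: 4 days.
After the first batch: Gamma(15 + 34, 16 + 4) = Gamma(49, 20).
Total count: 50 + 14 + 5 + 8 + 45 + 41 + 25 + 49 + 14 = 251.
Total exposure: 6 + 1 + 1 + 2 + 5 + 5 + 5 + 4 + 1 = 30 days.
After the second batch: Gamma(49 + 251, 20 + 30) = Gamma(300, 50).
Posterior mean = α'/β' = 300/50 = 6.

6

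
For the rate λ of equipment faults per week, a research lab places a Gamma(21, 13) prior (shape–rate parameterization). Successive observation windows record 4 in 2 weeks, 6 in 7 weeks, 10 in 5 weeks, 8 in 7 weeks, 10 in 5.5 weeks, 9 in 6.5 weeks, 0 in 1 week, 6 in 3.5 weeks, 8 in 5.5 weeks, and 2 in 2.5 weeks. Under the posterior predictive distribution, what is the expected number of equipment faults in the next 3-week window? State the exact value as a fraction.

56/13

Total count: 4 + 6 + 10 + 8 + 10 + 9 + 0 + 6 + 8 + 2 = 63.
Total exposure: 2 + 7 + 5 + 7 + 5.5 + 6.5 + 1 + 3.5 + 5.5 + 2.5 = 45.5 weeks.
Gamma(α, β) with Poisson data over total exposure Σt gives posterior Gamma(α+Σx, β+Σt) = Gamma(84, 117/2).
Predictive mean over a 3-week window = T·E[λ|data] = 3·84/(117/2) = 56/13.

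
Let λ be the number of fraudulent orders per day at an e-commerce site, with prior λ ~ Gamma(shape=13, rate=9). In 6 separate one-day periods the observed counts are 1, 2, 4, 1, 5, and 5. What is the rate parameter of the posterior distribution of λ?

Total count: 1 + 2 + 4 + 1 + 5 + 5 = 18.
Total exposure: 6 days.
Posterior: α' = 13 + 18 = 31, β' = 9 + 6 = 15.

15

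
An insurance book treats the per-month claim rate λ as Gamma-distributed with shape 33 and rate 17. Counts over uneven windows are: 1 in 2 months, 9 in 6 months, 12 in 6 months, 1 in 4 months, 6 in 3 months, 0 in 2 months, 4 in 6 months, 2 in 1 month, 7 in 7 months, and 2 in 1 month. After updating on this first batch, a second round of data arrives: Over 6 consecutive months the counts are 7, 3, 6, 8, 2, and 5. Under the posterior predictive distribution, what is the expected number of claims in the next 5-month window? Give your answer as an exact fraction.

Total count: 1 + 9 + 12 + 1 + 6 + 0 + 4 + 2 + 7 + 2 = 44.
Total exposure: 2 + 6 + 6 + 4 + 3 + 2 + 6 + 1 + 7 + 1 = 38 months.
After the first batch: Gamma(33 + 44, 17 + 38) = Gamma(77, 55).
Total count: 7 + 3 + 6 + 8 + 2 + 5 = 31.
Total exposure: 6 months.
After the second batch: Gamma(77 + 31, 55 + 6) = Gamma(108, 61).
Predictive mean over a 5-month window = T·E[λ|data] = 5·108/61 = 540/61.

540/61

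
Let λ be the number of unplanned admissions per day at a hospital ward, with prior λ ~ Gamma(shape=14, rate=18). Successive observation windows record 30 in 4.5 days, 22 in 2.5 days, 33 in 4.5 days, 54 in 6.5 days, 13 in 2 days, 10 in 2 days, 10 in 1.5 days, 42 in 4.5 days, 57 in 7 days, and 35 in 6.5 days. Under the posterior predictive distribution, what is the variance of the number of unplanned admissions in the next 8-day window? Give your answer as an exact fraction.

Total count: 30 + 22 + 33 + 54 + 13 + 10 + 10 + 42 + 57 + 35 = 306.
Total exposure: 4.5 + 2.5 + 4.5 + 6.5 + 2 + 2 + 1.5 + 4.5 + 7 + 6.5 = 41.5 days.
The Gamma prior is conjugate for the Poisson rate, so λ | data ~ Gamma(14+306, 18+41.5) = Gamma(320, 119/2).
The posterior predictive for a window of length T is Negative Binomial with variance T·α'·(β'+T)/β'² = 8·320·(135/2)/(14161/4) = 691200/14161.

691200/14161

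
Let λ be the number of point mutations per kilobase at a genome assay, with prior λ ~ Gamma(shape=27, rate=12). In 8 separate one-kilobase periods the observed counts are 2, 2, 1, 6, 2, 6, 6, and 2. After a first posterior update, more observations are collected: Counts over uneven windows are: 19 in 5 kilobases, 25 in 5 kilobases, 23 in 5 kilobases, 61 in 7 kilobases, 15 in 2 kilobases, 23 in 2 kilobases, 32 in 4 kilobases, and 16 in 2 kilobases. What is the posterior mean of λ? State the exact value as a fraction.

67/13

Total count: 2 + 2 + 1 + 6 + 2 + 6 + 6 + 2 = 27.
Total exposure: 8 kilobases.
After the first batch: Gamma(27 + 27, 12 + 8) = Gamma(54, 20).
Total count: 19 + 25 + 23 + 61 + 15 + 23 + 32 + 16 = 214.
Total exposure: 5 + 5 + 5 + 7 + 2 + 2 + 4 + 2 = 32 kilobases.
After the second batch: Gamma(54 + 214, 20 + 32) = Gamma(268, 52).
Posterior mean = α'/β' = 268/52 = 67/13.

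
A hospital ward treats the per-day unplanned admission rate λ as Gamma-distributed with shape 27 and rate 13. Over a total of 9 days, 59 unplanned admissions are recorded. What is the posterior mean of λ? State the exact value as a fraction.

43/11

Total count 59 over total exposure 9 days.
Posterior: α' = 27 + 59 = 86, β' = 13 + 9 = 22.
Posterior mean = α'/β' = 86/22 = 43/11.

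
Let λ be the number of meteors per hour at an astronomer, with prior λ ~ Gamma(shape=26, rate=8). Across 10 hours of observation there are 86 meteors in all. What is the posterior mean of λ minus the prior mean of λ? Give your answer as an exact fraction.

Total count 86 over total exposure 10 hours.
Posterior: α' = 26 + 86 = 112, β' = 8 + 10 = 18.
Posterior mean = 112/18 = 56/9; prior mean = 26/8 = 13/4. Difference = 56/9 − 13/4 = 107/36.

107/36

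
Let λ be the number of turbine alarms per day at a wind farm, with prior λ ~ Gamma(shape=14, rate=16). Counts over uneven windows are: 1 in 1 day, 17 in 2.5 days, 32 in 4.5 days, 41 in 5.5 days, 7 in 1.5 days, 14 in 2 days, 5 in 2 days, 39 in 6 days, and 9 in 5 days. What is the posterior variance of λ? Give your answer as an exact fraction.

Total count: 1 + 17 + 32 + 41 + 7 + 14 + 5 + 39 + 9 = 165.
Total exposure: 1 + 2.5 + 4.5 + 5.5 + 1.5 + 2 + 2 + 6 + 5 = 30 days.
By Gamma–Poisson conjugacy, the posterior is Gamma(α + Σx, β + Σt) = Gamma(14 + 165, 16 + 30) = Gamma(179, 46).
Posterior variance = α'/β'² = 179/2116.

179/2116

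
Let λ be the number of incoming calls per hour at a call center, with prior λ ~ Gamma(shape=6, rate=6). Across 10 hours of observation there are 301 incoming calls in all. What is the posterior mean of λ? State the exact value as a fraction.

307/16

Total count 301 over total exposure 10 hours.
Gamma(α, β) with Poisson data over total exposure Σt gives posterior Gamma(α+Σx, β+Σt) = Gamma(307, 16).
Posterior mean = α'/β' = 307/16.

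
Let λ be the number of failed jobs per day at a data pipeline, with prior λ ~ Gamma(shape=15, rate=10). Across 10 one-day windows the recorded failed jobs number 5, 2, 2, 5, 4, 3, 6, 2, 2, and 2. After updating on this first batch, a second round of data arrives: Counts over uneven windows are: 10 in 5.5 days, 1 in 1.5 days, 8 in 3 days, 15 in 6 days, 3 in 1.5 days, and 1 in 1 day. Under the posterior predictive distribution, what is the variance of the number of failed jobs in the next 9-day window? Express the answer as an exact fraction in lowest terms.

Total count: 5 + 2 + 2 + 5 + 4 + 3 + 6 + 2 + 2 + 2 = 33.
Total exposure: 10 days.
After the first batch: Gamma(15 + 33, 10 + 10) = Gamma(48, 20).
Total count: 10 + 1 + 8 + 15 + 3 + 1 = 38.
Total exposure: 5.5 + 1.5 + 3 + 6 + 1.5 + 1 = 18.5 days.
After the second batch: Gamma(48 + 38, 20 + 18.5) = Gamma(86, 77/2).
The posterior predictive for a window of length T is Negative Binomial with variance T·α'·(β'+T)/β'² = 9·86·(95/2)/(5929/4) = 147060/5929.

147060/5929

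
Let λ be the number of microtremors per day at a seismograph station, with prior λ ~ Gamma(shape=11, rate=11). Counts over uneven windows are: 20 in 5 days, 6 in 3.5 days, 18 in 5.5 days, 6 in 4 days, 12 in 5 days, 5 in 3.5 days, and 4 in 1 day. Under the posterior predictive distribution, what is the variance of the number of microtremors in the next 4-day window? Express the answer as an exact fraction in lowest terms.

Total count: 20 + 6 + 18 + 6 + 12 + 5 + 4 = 71.
Total exposure: 5 + 3.5 + 5.5 + 4 + 5 + 3.5 + 1 = 27.5 days.
The Gamma prior is conjugate for the Poisson rate, so λ | data ~ Gamma(11+71, 11+27.5) = Gamma(82, 77/2).
The posterior predictive for a window of length T is Negative Binomial with variance T·α'·(β'+T)/β'² = 4·82·(85/2)/(5929/4) = 55760/5929.

55760/5929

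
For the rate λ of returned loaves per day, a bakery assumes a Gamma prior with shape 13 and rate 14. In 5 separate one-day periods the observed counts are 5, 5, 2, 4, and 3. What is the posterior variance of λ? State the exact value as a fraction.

Total count: 5 + 5 + 2 + 4 + 3 = 19.
Total exposure: 5 days.
Conjugate update: add total count to the shape and total exposure to the rate, giving Gamma(32, 19).
Posterior variance = α'/β'² = 32/361.

32/361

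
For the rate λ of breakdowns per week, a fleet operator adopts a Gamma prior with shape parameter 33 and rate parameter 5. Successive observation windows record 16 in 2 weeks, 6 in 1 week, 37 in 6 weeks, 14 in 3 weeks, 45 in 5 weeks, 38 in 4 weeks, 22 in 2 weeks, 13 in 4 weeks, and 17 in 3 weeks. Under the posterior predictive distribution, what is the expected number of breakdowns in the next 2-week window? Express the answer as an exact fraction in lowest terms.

482/35

Total count: 16 + 6 + 37 + 14 + 45 + 38 + 22 + 13 + 17 = 208.
Total exposure: 2 + 1 + 6 + 3 + 5 + 4 + 2 + 4 + 3 = 30 weeks.
Posterior: α' = 33 + 208 = 241, β' = 5 + 30 = 35.
Predictive mean over a 2-week window = T·E[λ|data] = 2·241/35 = 482/35.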